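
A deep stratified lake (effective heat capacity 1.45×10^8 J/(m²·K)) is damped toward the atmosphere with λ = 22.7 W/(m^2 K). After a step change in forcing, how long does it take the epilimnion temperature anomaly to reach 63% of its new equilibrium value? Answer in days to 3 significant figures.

73.5 days

Areal heat capacity C = 1.45×10^8 J/(m²·K) (given).
τ = C / λ = 1.45×10^8 / 22.7 = 6.39×10^6 s.
Fraction reached: 1 − e^(−t/τ) = 0.63 ⇒ t = −τ ln(1 − 0.63) = τ × 0.994.
t = 6.35×10^6 s = 73.5 days.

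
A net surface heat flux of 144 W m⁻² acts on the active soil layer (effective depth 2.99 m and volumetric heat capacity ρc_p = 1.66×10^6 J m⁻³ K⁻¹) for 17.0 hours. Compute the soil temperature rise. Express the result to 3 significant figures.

Areal heat capacity C = ρc_p × D = 1.66×10^6 × 2.99 = 4.96×10^6 J/(m^2 K).
Net heat input Q = F Δt = 144 × (17.0 hours × 3600 s/hour) = 8.81×10^6 J/m².
ΔT = Q / C = 8.81×10^6 / 4.96×10^6 = 1.78 K.

1.78 K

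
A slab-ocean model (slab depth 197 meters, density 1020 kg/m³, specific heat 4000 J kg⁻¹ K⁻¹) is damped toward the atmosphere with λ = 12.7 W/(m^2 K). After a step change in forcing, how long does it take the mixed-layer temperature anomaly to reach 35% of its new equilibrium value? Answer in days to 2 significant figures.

Areal heat capacity C = ρ c_p D = 1020 × 4000 × 197 = 8.04×10^8 J/(m²·K).
τ = C / λ = 8.04×10^8 / 12.7 = 6.33×10^7 s.
Fraction reached: 1 − e^(−t/τ) = 0.35 ⇒ t = −τ ln(1 − 0.35) = τ × 0.431.
t = 2.73×10^7 s = 316 days.

320 days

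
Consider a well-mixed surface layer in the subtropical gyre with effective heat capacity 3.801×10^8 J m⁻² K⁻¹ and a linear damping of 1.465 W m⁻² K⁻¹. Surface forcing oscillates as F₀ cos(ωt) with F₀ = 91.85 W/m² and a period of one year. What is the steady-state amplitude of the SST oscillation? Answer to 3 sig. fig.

1.21 K

Areal heat capacity C = 3.801×10^8 J m⁻² K⁻¹ (given).
Angular frequency ω = 2π / T = 2π / 3.15×10^7 s = 1.99×10^-7 s⁻¹.
√((Cω)² + λ²) = √((75.7)² + 1.465²) = 75.7 W/(m²·K).
Amplitude A = F₀ / √((Cω)²+λ²) = 91.85 / 75.7 = 1.21 K.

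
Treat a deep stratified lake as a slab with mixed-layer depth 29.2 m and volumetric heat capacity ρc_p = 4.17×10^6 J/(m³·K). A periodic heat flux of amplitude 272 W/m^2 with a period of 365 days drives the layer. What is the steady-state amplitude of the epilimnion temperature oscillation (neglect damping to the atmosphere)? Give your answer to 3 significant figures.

11.2 K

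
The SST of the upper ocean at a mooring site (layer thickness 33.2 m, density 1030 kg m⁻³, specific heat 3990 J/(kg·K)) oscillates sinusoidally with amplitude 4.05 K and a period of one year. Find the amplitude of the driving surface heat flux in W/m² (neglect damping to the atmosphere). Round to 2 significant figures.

110

Areal heat capacity C = ρ c_p D = 1030 × 3990 × 33.2 = 1.36×10^8 J/(m²·K).
ω = 2π / 3.15×10^7 s = 1.99×10^-7 s⁻¹.
Cω = 1.36×10^8 × 1.99×10^-7 = 27.2 W/(m²·K).
F₀ = A × Cω = 4.05 × 27.2 = 110 W/m².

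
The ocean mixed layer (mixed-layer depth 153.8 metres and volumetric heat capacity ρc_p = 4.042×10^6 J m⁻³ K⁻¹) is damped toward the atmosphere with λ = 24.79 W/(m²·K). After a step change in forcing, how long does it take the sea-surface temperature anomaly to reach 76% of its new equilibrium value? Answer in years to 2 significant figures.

1.1 years

Areal heat capacity C = ρc_p × D = 4.042×10^6 × 153.8 = 6.22×10^8 J/(m^2 K).
τ = C / λ = 6.22×10^8 / 24.79 = 2.51×10^7 s.
Fraction reached: 1 − e^(−t/τ) = 0.76 ⇒ t = −τ ln(1 − 0.76) = τ × 1.43.
t = 3.58×10^7 s = 1.13 years.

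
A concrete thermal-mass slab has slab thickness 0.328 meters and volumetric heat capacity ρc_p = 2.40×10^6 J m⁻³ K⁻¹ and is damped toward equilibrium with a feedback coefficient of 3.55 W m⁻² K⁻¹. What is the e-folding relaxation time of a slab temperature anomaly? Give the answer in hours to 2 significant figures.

62 hours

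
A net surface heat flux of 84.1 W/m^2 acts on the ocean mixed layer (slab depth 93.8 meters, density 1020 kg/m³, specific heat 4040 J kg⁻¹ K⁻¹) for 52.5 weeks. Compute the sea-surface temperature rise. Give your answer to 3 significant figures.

6.91 K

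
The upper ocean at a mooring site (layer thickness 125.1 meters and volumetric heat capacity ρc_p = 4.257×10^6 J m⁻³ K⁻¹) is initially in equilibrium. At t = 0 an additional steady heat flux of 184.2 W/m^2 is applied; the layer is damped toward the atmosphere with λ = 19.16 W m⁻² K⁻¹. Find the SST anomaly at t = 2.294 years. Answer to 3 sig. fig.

Areal heat capacity C = ρc_p × D = 4.257×10^6 × 125.1 = 5.33×10^8 J/(m^2 K).
τ = C / λ = 5.33×10^8 / 19.16 = 2.78×10^7 s.
Equilibrium anomaly ΔT_eq = F / λ = 184.2 / 19.16 = 9.61 K.
t = 2.294 years = 7.24×10^7 s, so t/τ = 2.60.
ΔT(t) = ΔT_eq (1 − e^(−t/τ)) = 9.61 × (1 − e^−2.60) = 8.90 K.

8.90 K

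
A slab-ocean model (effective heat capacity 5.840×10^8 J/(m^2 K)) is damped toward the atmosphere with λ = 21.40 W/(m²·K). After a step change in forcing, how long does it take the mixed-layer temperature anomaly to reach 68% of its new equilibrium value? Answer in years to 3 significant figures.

0.985 years

Areal heat capacity C = 5.840×10^8 J/(m^2 K) (given).
τ = C / λ = 5.84×10^8 / 21.40 = 2.73×10^7 s.
Fraction reached: 1 − e^(−t/τ) = 0.68 ⇒ t = −τ ln(1 − 0.68) = τ × 1.14.
t = 3.11×10^7 s = 0.985 years.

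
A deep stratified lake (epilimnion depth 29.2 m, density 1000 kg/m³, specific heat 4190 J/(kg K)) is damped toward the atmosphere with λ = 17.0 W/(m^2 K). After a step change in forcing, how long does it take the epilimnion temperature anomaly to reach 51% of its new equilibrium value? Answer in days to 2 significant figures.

Areal heat capacity C = ρ c_p D = 1000 × 4190 × 29.2 = 1.22×10^8 J/(m^2 K).
τ = C / λ = 1.22×10^8 / 17.0 = 7.20×10^6 s.
Fraction reached: 1 − e^(−t/τ) = 0.51 ⇒ t = −τ ln(1 − 0.51) = τ × 0.713.
t = 5.13×10^6 s = 59.4 days.

59 days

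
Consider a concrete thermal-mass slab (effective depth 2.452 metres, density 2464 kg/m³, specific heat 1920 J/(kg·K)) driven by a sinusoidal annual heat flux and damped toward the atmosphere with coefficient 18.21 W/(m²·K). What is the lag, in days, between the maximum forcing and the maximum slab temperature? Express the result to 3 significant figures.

7.33 days

Areal heat capacity C = ρ c_p D = 2464 × 1920 × 2.452 = 1.16×10^7 J/(m^2 K).
ω = 2π / 3.15×10^7 s = 1.99×10^-7 s⁻¹.
Phase lag φ = arctan(Cω/λ) = arctan(2.31/18.21) = 0.126 rad.
Time lag = φ / ω = 0.126 / 1.99×10^-7 = 6.34×10^5 s = 7.33 days.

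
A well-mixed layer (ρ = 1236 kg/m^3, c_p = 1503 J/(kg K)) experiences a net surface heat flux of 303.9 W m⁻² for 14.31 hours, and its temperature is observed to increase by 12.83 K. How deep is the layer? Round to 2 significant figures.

0.66 m

Heat input Q = F Δt = 303.9 × 51500 s = 1.57×10^7 J/m².
Required areal heat capacity C = Q / ΔT = 1.22×10^6 J/(m²·K).
Depth D = C / (ρ c_p) = 1.22×10^6 / (1236 × 1503) = 0.657 m.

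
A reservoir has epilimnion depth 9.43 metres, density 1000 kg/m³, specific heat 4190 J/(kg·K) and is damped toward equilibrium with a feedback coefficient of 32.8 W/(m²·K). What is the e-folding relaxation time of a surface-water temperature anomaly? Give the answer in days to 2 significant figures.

Areal heat capacity C = ρ c_p D = 1000 × 4190 × 9.43 = 3.95×10^7 J m⁻² K⁻¹.
Relaxation time τ = C / λ = 3.95×10^7 / 32.8 = 1.20×10^6 s.
In days: 1.20×10^6 s / (86400 s/day) = 13.9 days.

14 days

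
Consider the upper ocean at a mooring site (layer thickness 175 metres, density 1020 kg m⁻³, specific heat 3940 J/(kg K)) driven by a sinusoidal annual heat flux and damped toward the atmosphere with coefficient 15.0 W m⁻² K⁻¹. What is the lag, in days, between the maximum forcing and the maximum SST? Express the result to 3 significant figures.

Areal heat capacity C = ρ c_p D = 1020 × 3940 × 175 = 7.03×10^8 J m⁻² K⁻¹.
ω = 2π / 3.15×10^7 s = 1.99×10^-7 s⁻¹.
Phase lag φ = arctan(Cω/λ) = arctan(140/15.0) = 1.46 rad.
Time lag = φ / ω = 1.46 / 1.99×10^-7 = 7.35×10^6 s = 85.1 days.

85.1 days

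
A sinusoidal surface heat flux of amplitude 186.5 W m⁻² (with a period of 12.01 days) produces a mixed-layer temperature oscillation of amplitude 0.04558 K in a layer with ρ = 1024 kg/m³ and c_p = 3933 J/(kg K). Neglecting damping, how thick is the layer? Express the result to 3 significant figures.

ω = 2π / 1.04×10^6 s = 6.06×10^-6 s⁻¹.
Required C = F₀ / (A ω) = 186.5 / (0.04558 × 6.06×10^-6) = 6.76×10^8 J/(m²·K).
D = C / (ρ c_p) = 6.76×10^8 / (1024 × 3933) = 168 m.

168 m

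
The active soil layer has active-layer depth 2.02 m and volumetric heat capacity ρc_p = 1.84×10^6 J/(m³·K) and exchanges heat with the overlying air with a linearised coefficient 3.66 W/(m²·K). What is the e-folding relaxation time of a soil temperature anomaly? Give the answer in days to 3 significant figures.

Areal heat capacity C = ρc_p × D = 1.84×10^6 × 2.02 = 3.72×10^6 J m⁻² K⁻¹.
Relaxation time τ = C / λ = 3.72×10^6 / 3.66 = 1.02×10^6 s.
In days: 1.02×10^6 s / (86400 s/day) = 11.8 days.

11.8 days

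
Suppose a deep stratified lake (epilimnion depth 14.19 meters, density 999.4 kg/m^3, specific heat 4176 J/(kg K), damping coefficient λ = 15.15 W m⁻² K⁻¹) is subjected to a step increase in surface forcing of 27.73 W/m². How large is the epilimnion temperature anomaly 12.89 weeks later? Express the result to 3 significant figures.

Areal heat capacity C = ρ c_p D = 999.4 × 4176 × 14.19 = 5.92×10^7 J/(m^2 K).
τ = C / λ = 5.92×10^7 / 15.15 = 3.91×10^6 s.
Equilibrium anomaly ΔT_eq = F / λ = 27.73 / 15.15 = 1.83 K.
t = 12.89 weeks = 7.80×10^6 s, so t/τ = 1.99.
ΔT(t) = ΔT_eq (1 − e^(−t/τ)) = 1.83 × (1 − e^−1.99) = 1.58 K.

1.58 K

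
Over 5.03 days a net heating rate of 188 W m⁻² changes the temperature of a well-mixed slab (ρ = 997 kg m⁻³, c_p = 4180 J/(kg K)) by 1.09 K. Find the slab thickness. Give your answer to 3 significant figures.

Heat input Q = F Δt = 188 × 4.35×10^5 s = 8.17×10^7 J/m².
Required areal heat capacity C = Q / ΔT = 7.50×10^7 J/(m²·K).
Depth D = C / (ρ c_p) = 7.50×10^7 / (997 × 4180) = 18.0 m.

18.0 m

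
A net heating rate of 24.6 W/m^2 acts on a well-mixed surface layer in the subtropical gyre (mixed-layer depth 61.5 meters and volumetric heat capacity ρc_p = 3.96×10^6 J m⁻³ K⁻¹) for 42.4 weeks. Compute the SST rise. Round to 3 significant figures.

2.59 K

Areal heat capacity C = ρc_p × D = 3.96×10^6 × 61.5 = 2.44×10^8 J m⁻² K⁻¹.
Net heat input Q = F Δt = 24.6 × (42.4 weeks × 6.048×10^5 s/week) = 6.31×10^8 J/m².
ΔT = Q / C = 6.31×10^8 / 2.44×10^8 = 2.59 K.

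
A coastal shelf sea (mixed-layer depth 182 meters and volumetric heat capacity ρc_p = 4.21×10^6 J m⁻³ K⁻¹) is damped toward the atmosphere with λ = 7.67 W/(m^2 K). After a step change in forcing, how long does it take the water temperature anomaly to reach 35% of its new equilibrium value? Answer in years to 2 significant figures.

1.4 years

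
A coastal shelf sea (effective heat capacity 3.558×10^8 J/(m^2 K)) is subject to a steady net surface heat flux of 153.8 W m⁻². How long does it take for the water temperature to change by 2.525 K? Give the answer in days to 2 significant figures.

Areal heat capacity C = 3.558×10^8 J/(m^2 K) (given).
Time required: Δt = C ΔT / F = 3.56×10^8 × 2.525 / 153.8 = 5.84×10^6 s.
In days: 5.84×10^6 s / (86400 s/day) = 67.6 days.

68 days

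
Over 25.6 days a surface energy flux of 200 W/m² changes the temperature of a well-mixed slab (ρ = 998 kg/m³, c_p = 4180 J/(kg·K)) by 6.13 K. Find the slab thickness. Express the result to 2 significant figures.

17 m

Heat input Q = F Δt = 200 × 2.21×10^6 s = 4.42×10^8 J/m².
Required areal heat capacity C = Q / ΔT = 7.22×10^7 J/(m²·K).
Depth D = C / (ρ c_p) = 7.22×10^7 / (998 × 4180) = 17.3 m.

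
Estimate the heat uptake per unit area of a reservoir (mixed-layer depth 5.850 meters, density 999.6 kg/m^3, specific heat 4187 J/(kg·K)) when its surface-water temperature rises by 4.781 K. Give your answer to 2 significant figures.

1.2×10^8

Areal heat capacity C = ρ c_p D = 999.6 × 4187 × 5.850 = 2.45×10^7 J/(m²·K).
ΔQ = C ΔT = 2.45×10^7 × 4.781 = 1.17×10^8 J/m².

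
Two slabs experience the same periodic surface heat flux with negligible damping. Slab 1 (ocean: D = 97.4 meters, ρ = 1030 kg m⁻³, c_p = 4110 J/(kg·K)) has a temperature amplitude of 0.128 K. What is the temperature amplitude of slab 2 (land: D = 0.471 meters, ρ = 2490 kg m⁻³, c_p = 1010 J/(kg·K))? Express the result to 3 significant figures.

44.6 K

C_ocean = 4.12×10^8 J/(m²·K); C_land = 1.18×10^6 J/(m²·K).
A ∝ 1/C ⇒ A_land = A_ocean × C_ocean/C_land = 0.128 × 348 = 44.6 K.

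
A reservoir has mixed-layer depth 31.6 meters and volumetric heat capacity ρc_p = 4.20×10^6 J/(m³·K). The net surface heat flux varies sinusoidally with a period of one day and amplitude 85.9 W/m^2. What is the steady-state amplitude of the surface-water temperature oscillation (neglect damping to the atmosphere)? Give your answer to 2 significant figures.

Areal heat capacity C = ρc_p × D = 4.20×10^6 × 31.6 = 1.33×10^8 J/(m²·K).
Angular frequency ω = 2π / T = 2π / 86400 s = 7.27×10^-5 s⁻¹.
Cω = 1.33×10^8 × 7.27×10^-5 = 9650 W/(m²·K).
Amplitude A = F₀ / (Cω) = 85.9 / 9650 = 0.00890 K.

0.0089 K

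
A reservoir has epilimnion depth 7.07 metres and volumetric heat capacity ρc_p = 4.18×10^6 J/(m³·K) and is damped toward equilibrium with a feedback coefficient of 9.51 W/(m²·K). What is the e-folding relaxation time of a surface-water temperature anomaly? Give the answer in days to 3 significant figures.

Areal heat capacity C = ρc_p × D = 4.18×10^6 × 7.07 = 2.96×10^7 J m⁻² K⁻¹.
Relaxation time τ = C / λ = 2.96×10^7 / 9.51 = 3.11×10^6 s.
In days: 3.11×10^6 s / (86400 s/day) = 36.0 days.

36.0 days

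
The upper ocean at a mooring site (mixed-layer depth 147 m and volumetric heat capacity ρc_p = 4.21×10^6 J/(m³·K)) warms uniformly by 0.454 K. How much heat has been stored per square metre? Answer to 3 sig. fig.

2.81×10^8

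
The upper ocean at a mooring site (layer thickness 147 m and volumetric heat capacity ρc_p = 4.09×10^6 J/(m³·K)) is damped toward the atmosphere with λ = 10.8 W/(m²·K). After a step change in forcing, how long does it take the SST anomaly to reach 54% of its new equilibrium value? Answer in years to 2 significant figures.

Areal heat capacity C = ρc_p × D = 4.09×10^6 × 147 = 6.01×10^8 J/(m²·K).
τ = C / λ = 6.01×10^8 / 10.8 = 5.57×10^7 s.
Fraction reached: 1 − e^(−t/τ) = 0.54 ⇒ t = −τ ln(1 − 0.54) = τ × 0.777.
t = 4.32×10^7 s = 1.37 years.

1.4 years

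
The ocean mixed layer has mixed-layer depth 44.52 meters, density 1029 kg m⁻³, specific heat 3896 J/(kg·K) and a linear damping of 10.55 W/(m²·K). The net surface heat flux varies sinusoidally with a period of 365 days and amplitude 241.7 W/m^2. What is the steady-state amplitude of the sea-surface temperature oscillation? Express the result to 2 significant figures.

Areal heat capacity C = ρ c_p D = 1029 × 3896 × 44.52 = 1.78×10^8 J/(m^2 K).
Angular frequency ω = 2π / T = 2π / 3.15×10^7 s = 1.99×10^-7 s⁻¹.
√((Cω)² + λ²) = √((35.6)² + 10.55²) = 37.1 W/(m²·K).
Amplitude A = F₀ / √((Cω)²+λ²) = 241.7 / 37.1 = 6.52 K.

6.5 K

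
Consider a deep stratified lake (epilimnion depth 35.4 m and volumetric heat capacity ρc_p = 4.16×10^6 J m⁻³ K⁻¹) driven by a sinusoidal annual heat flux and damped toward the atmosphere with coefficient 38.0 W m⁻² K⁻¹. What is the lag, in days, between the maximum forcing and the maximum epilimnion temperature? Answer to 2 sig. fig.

38 days

Areal heat capacity C = ρc_p × D = 4.16×10^6 × 35.4 = 1.47×10^8 J/(m^2 K).
ω = 2π / 3.15×10^7 s = 1.99×10^-7 s⁻¹.
Phase lag φ = arctan(Cω/λ) = arctan(29.3/38.0) = 0.658 rad.
Time lag = φ / ω = 0.658 / 1.99×10^-7 = 3.30×10^6 s = 38.2 days.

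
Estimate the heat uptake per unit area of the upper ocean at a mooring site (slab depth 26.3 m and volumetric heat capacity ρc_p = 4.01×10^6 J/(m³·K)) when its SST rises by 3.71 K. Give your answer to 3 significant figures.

3.91×10^8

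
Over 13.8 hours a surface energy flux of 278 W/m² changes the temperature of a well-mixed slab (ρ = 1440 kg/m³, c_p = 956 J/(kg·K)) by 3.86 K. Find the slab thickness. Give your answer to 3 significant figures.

Heat input Q = F Δt = 278 × 49700 s = 1.38×10^7 J/m².
Required areal heat capacity C = Q / ΔT = 3.58×10^6 J/(m²·K).
Depth D = C / (ρ c_p) = 3.58×10^6 / (1440 × 956) = 2.60 m.

2.60 m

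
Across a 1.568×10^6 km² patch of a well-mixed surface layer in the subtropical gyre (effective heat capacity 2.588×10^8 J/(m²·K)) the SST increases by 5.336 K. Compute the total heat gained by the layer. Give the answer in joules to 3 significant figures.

2.17×10^21 J

Areal heat capacity C = 2.588×10^8 J/(m²·K) (given).
Heat per unit area: q = C ΔT = 2.59×10^8 × 5.336 = 1.38×10^9 J/m².
Total heat: Q = q × A = 1.38×10^9 × (1.568×10^6 × 10⁶ m²) = 2.17×10^21 J.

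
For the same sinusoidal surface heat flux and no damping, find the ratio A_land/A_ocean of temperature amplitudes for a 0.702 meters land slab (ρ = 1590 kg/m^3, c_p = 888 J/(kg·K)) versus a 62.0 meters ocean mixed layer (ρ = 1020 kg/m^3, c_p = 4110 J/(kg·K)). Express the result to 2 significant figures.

260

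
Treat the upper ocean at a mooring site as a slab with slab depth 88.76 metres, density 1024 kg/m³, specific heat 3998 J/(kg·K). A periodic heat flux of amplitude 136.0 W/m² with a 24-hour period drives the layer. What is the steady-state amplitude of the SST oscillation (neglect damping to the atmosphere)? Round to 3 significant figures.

Areal heat capacity C = ρ c_p D = 1024 × 3998 × 88.76 = 3.63×10^8 J/(m^2 K).
Angular frequency ω = 2π / T = 2π / 86400 s = 7.27×10^-5 s⁻¹.
Cω = 3.63×10^8 × 7.27×10^-5 = 26400 W/(m²·K).
Amplitude A = F₀ / (Cω) = 136.0 / 26400 = 0.00515 K.

0.00515 K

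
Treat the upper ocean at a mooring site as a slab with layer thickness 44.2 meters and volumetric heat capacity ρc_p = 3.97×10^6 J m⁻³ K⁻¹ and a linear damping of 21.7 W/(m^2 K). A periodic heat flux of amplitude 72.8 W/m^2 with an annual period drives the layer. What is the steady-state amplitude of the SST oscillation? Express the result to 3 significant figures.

1.77 K

Areal heat capacity C = ρc_p × D = 3.97×10^6 × 44.2 = 1.75×10^8 J m⁻² K⁻¹.
Angular frequency ω = 2π / T = 2π / 3.15×10^7 s = 1.99×10^-7 s⁻¹.
√((Cω)² + λ²) = √((35.0)² + 21.7²) = 41.1 W/(m²·K).
Amplitude A = F₀ / √((Cω)²+λ²) = 72.8 / 41.1 = 1.77 K.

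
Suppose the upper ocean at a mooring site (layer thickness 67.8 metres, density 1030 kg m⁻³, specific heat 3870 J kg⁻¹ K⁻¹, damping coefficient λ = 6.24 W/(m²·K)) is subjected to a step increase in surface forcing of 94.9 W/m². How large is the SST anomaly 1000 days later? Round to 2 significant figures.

Areal heat capacity C = ρ c_p D = 1030 × 3870 × 67.8 = 2.70×10^8 J/(m²·K).
τ = C / λ = 2.70×10^8 / 6.24 = 4.33×10^7 s.
Equilibrium anomaly ΔT_eq = F / λ = 94.9 / 6.24 = 15.2 K.
t = 1000 days = 8.64×10^7 s, so t/τ = 1.99.
ΔT(t) = ΔT_eq (1 − e^(−t/τ)) = 15.2 × (1 − e^−1.99) = 13.1 K.

13 K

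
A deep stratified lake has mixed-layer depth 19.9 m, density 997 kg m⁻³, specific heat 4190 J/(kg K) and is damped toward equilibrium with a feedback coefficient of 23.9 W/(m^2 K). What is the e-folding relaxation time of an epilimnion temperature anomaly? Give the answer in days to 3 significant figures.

Areal heat capacity C = ρ c_p D = 997 × 4190 × 19.9 = 8.31×10^7 J/(m²·K).
Relaxation time τ = C / λ = 8.31×10^7 / 23.9 = 3.48×10^6 s.
In days: 3.48×10^6 s / (86400 s/day) = 40.3 days.

40.3 days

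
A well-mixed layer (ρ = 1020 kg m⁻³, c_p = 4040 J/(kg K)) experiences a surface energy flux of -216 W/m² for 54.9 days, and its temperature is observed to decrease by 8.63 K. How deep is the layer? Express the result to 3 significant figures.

Heat input Q = F Δt = -216 × 4.74×10^6 s = -1.02×10^9 J/m².
Required areal heat capacity C = Q / ΔT = 1.19×10^8 J/(m²·K).
Depth D = C / (ρ c_p) = 1.19×10^8 / (1020 × 4040) = 28.8 m.

28.8 m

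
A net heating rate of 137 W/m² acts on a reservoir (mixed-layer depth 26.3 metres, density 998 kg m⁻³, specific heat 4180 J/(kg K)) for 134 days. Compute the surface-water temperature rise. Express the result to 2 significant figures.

14 K

Areal heat capacity C = ρ c_p D = 998 × 4180 × 26.3 = 1.10×10^8 J/(m^2 K).
Net heat input Q = F Δt = 137 × (134 days × 86400 s/day) = 1.59×10^9 J/m².
ΔT = Q / C = 1.59×10^9 / 1.10×10^8 = 14.5 K.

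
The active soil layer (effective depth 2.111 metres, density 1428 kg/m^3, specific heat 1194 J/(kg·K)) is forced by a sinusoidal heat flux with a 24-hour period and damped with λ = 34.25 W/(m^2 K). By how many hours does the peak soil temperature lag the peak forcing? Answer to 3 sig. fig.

5.50 hours

Areal heat capacity C = ρ c_p D = 1428 × 1194 × 2.111 = 3.60×10^6 J/(m^2 K).
ω = 2π / 86400 s = 7.27×10^-5 s⁻¹.
Phase lag φ = arctan(Cω/λ) = arctan(262/34.25) = 1.44 rad.
Time lag = φ / ω = 1.44 / 7.27×10^-5 = 19800 s = 5.50 hours.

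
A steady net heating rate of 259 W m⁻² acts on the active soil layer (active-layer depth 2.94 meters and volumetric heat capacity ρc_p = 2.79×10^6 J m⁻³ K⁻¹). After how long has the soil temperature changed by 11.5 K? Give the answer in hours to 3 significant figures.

Areal heat capacity C = ρc_p × D = 2.79×10^6 × 2.94 = 8.20×10^6 J/(m²·K).
Time required: Δt = C ΔT / F = 8.20×10^6 × 11.5 / 259 = 3.64×10^5 s.
In hours: 3.64×10^5 s / (3600 s/hour) = 101 hours.

101 hours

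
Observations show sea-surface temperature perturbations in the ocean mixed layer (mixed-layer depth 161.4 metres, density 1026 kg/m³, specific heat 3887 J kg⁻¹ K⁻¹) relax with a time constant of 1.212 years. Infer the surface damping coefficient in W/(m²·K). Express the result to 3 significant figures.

16.8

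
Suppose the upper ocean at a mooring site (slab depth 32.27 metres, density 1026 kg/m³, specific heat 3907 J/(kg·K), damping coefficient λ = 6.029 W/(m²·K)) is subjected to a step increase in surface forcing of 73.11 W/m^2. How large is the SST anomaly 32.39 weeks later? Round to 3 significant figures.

7.26 K

Areal heat capacity C = ρ c_p D = 1026 × 3907 × 32.27 = 1.29×10^8 J m⁻² K⁻¹.
τ = C / λ = 1.29×10^8 / 6.029 = 2.15×10^7 s.
Equilibrium anomaly ΔT_eq = F / λ = 73.11 / 6.029 = 12.1 K.
t = 32.39 weeks = 1.96×10^7 s, so t/τ = 0.913.
ΔT(t) = ΔT_eq (1 − e^(−t/τ)) = 12.1 × (1 − e^−0.913) = 7.26 K.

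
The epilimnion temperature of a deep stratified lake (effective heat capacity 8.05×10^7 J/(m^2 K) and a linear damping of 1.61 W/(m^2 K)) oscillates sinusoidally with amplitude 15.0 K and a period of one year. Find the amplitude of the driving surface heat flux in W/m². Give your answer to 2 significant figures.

Areal heat capacity C = 8.05×10^7 J/(m^2 K) (given).
ω = 2π / 3.15×10^7 s = 1.99×10^-7 s⁻¹.
√((Cω)² + λ²) = √((16.0)² + 1.61²) = 16.1 W/(m²·K).
F₀ = A × √((Cω)²+λ²) = 15.0 × 16.1 = 242 W/m².

240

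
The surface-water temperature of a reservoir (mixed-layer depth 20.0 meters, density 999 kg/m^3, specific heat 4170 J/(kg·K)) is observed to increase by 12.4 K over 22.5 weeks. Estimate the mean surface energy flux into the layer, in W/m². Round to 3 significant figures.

75.9

Areal heat capacity C = ρ c_p D = 999 × 4170 × 20.0 = 8.33×10^7 J/(m²·K).
Required heat per unit area: Q = C ΔT = 8.33×10^7 × 12.4 = 1.03×10^9 J/m².
Flux F = Q / Δt = 1.03×10^9 / 1.36×10^7 s = 75.9 W/m².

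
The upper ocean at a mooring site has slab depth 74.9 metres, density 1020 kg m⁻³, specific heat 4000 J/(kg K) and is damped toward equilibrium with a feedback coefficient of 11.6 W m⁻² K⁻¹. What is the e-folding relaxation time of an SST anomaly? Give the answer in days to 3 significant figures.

305 days

Areal heat capacity C = ρ c_p D = 1020 × 4000 × 74.9 = 3.06×10^8 J/(m²·K).
Relaxation time τ = C / λ = 3.06×10^8 / 11.6 = 2.63×10^7 s.
In days: 2.63×10^7 s / (86400 s/day) = 305 days.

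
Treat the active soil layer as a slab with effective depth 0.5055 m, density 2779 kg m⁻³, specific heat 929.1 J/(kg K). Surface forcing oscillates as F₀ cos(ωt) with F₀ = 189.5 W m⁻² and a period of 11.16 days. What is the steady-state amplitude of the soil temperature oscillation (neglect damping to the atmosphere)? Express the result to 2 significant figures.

22 K

Areal heat capacity C = ρ c_p D = 2779 × 929.1 × 0.5055 = 1.31×10^6 J/(m²·K).
Angular frequency ω = 2π / T = 2π / 9.64×10^5 s = 6.52×10^-6 s⁻¹.
Cω = 1.31×10^6 × 6.52×10^-6 = 8.50 W/(m²·K).
Amplitude A = F₀ / (Cω) = 189.5 / 8.50 = 22.3 K.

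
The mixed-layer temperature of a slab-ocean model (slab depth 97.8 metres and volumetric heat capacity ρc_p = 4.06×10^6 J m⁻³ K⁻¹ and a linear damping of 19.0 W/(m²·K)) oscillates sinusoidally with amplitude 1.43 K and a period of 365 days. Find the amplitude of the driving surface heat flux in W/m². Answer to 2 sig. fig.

Areal heat capacity C = ρc_p × D = 4.06×10^6 × 97.8 = 3.97×10^8 J/(m^2 K).
ω = 2π / 3.15×10^7 s = 1.99×10^-7 s⁻¹.
√((Cω)² + λ²) = √((79.1)² + 19.0²) = 81.4 W/(m²·K).
F₀ = A × √((Cω)²+λ²) = 1.43 × 81.4 = 116 W/m².

120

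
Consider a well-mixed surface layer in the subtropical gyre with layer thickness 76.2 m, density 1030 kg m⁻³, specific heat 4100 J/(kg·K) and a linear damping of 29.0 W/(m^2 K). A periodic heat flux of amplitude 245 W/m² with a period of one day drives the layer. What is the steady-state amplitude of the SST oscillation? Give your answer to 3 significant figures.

Areal heat capacity C = ρ c_p D = 1030 × 4100 × 76.2 = 3.22×10^8 J/(m^2 K).
Angular frequency ω = 2π / T = 2π / 86400 s = 7.27×10^-5 s⁻¹.
√((Cω)² + λ²) = √((23400)² + 29.0²) = 23400 W/(m²·K).
Amplitude A = F₀ / √((Cω)²+λ²) = 245 / 23400 = 0.0105 K.

0.0105 K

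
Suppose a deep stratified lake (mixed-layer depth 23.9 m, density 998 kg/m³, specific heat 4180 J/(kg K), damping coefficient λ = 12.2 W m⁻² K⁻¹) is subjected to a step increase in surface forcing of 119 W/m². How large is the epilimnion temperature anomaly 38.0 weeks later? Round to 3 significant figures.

9.17 K

Areal heat capacity C = ρ c_p D = 998 × 4180 × 23.9 = 9.97×10^7 J m⁻² K⁻¹.
τ = C / λ = 9.97×10^7 / 12.2 = 8.17×10^6 s.
Equilibrium anomaly ΔT_eq = F / λ = 119 / 12.2 = 9.75 K.
t = 38.0 weeks = 2.30×10^7 s, so t/τ = 2.81.
ΔT(t) = ΔT_eq (1 − e^(−t/τ)) = 9.75 × (1 − e^−2.81) = 9.17 K.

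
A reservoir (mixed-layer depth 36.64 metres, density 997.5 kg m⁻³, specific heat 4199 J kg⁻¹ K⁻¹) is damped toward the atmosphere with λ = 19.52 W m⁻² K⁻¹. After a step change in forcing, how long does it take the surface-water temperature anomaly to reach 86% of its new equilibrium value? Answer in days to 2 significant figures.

180 days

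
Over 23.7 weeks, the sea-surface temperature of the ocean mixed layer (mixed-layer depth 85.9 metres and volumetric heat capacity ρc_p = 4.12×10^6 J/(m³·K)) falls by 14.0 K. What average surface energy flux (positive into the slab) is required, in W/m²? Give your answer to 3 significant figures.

-346

Areal heat capacity C = ρc_p × D = 4.12×10^6 × 85.9 = 3.54×10^8 J m⁻² K⁻¹.
Required heat per unit area: Q = C ΔT = 3.54×10^8 × -14.0 = -4.95×10^9 J/m².
Flux F = Q / Δt = -4.95×10^9 / 1.43×10^7 s = -346 W/m².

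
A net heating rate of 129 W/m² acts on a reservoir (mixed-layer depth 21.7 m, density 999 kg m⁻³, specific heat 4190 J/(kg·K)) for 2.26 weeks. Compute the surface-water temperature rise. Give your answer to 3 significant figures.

Areal heat capacity C = ρ c_p D = 999 × 4190 × 21.7 = 9.08×10^7 J/(m²·K).
Net heat input Q = F Δt = 129 × (2.26 weeks × 6.048×10^5 s/week) = 1.76×10^8 J/m².
ΔT = Q / C = 1.76×10^8 / 9.08×10^7 = 1.94 K.

1.94 K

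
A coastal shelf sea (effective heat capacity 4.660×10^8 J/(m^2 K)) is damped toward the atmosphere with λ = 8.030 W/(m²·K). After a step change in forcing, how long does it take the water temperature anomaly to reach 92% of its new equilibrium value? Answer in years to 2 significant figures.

4.6 years

Areal heat capacity C = 4.660×10^8 J/(m^2 K) (given).
τ = C / λ = 4.66×10^8 / 8.030 = 5.80×10^7 s.
Fraction reached: 1 − e^(−t/τ) = 0.92 ⇒ t = −τ ln(1 − 0.92) = τ × 2.53.
t = 1.47×10^8 s = 4.64 years.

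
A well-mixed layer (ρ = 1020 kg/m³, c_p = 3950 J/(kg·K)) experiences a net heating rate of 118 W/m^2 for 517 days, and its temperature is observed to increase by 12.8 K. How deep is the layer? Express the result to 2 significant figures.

100 m

Heat input Q = F Δt = 118 × 4.47×10^7 s = 5.27×10^9 J/m².
Required areal heat capacity C = Q / ΔT = 4.12×10^8 J/(m²·K).
Depth D = C / (ρ c_p) = 4.12×10^8 / (1020 × 3950) = 102 m.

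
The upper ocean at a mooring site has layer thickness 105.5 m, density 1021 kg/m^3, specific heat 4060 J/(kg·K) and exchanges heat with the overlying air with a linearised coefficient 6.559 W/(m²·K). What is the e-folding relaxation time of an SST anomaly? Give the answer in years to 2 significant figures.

Areal heat capacity C = ρ c_p D = 1021 × 4060 × 105.5 = 4.37×10^8 J/(m^2 K).
Relaxation time τ = C / λ = 4.37×10^8 / 6.559 = 6.67×10^7 s.
In years: 6.67×10^7 s / (3.156×10^7 s/year) = 2.11 years.

2.1 years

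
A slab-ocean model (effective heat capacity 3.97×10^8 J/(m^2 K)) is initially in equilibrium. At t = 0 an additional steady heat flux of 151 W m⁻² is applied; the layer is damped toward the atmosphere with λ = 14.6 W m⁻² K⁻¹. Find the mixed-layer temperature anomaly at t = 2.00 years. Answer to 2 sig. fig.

Areal heat capacity C = 3.97×10^8 J/(m^2 K) (given).
τ = C / λ = 3.97×10^8 / 14.6 = 2.72×10^7 s.
Equilibrium anomaly ΔT_eq = F / λ = 151 / 14.6 = 10.3 K.
t = 2.00 years = 6.31×10^7 s, so t/τ = 2.32.
ΔT(t) = ΔT_eq (1 − e^(−t/τ)) = 10.3 × (1 − e^−2.32) = 9.33 K.

9.3 K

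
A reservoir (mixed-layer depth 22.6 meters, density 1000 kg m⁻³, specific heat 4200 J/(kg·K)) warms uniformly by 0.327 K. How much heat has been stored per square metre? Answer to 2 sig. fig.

Areal heat capacity C = ρ c_p D = 1000 × 4200 × 22.6 = 9.49×10^7 J m⁻² K⁻¹.
ΔQ = C ΔT = 9.49×10^7 × 0.327 = 3.10×10^7 J/m².

3.1×10^7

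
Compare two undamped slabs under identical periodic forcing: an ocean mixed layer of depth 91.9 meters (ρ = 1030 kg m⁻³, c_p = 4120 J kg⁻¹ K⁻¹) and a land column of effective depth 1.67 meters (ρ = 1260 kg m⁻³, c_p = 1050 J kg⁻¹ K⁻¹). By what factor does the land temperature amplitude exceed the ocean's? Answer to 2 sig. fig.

C_ocean = 1030 × 4120 × 91.9 = 3.90×10^8 J/(m²·K).
C_land = 1260 × 1050 × 1.67 = 2.21×10^6 J/(m²·K).
Undamped amplitude ∝ 1/C, so A_land/A_ocean = C_ocean/C_land = 177.

180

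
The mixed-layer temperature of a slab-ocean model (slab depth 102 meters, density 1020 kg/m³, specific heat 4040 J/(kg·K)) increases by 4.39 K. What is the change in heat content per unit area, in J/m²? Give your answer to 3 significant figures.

1.85×10^9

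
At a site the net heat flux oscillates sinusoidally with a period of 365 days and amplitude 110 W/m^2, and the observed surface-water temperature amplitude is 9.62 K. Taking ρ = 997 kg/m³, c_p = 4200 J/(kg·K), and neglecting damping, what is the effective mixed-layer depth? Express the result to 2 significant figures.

ω = 2π / 3.15×10^7 s = 1.99×10^-7 s⁻¹.
Required C = F₀ / (A ω) = 110 / (9.62 × 1.99×10^-7) = 5.74×10^7 J/(m²·K).
D = C / (ρ c_p) = 5.74×10^7 / (997 × 4200) = 13.7 m.

14 m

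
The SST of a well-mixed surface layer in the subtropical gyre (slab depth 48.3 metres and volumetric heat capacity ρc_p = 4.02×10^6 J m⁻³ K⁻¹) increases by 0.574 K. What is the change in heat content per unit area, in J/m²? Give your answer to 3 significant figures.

Areal heat capacity C = ρc_p × D = 4.02×10^6 × 48.3 = 1.94×10^8 J/(m²·K).
ΔQ = C ΔT = 1.94×10^8 × 0.574 = 1.11×10^8 J/m².

1.11×10^8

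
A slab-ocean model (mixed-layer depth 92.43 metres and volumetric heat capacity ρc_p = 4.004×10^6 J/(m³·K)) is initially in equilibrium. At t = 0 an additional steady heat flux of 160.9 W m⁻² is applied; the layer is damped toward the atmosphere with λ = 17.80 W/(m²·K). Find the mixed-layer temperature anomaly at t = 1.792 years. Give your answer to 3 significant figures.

8.44 K

Areal heat capacity C = ρc_p × D = 4.004×10^6 × 92.43 = 3.70×10^8 J/(m²·K).
τ = C / λ = 3.70×10^8 / 17.80 = 2.08×10^7 s.
Equilibrium anomaly ΔT_eq = F / λ = 160.9 / 17.80 = 9.04 K.
t = 1.792 years = 5.66×10^7 s, so t/τ = 2.72.
ΔT(t) = ΔT_eq (1 − e^(−t/τ)) = 9.04 × (1 − e^−2.72) = 8.44 K.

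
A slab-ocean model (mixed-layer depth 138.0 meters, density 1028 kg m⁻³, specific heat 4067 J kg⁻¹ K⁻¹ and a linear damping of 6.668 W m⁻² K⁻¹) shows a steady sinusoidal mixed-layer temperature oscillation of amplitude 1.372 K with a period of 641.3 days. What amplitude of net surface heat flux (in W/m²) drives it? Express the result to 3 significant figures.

90.2

Areal heat capacity C = ρ c_p D = 1028 × 4067 × 138.0 = 5.77×10^8 J/(m^2 K).
ω = 2π / 5.54×10^7 s = 1.13×10^-7 s⁻¹.
√((Cω)² + λ²) = √((65.4)² + 6.668²) = 65.8 W/(m²·K).
F₀ = A × √((Cω)²+λ²) = 1.372 × 65.8 = 90.2 W/m².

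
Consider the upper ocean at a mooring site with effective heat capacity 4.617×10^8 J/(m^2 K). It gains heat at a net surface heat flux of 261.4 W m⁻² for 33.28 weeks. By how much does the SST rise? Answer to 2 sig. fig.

Areal heat capacity C = 4.617×10^8 J/(m^2 K) (given).
Net heat input Q = F Δt = 261.4 × (33.28 weeks × 6.048×10^5 s/week) = 5.26×10^9 J/m².
ΔT = Q / C = 5.26×10^9 / 4.62×10^8 = 11.4 K.

11 K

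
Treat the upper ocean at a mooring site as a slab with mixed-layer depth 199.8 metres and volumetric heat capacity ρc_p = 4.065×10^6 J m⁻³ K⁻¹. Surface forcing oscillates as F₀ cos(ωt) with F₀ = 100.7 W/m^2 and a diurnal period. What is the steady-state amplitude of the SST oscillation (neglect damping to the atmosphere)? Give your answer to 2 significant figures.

Areal heat capacity C = ρc_p × D = 4.065×10^6 × 199.8 = 8.12×10^8 J/(m^2 K).
Angular frequency ω = 2π / T = 2π / 86400 s = 7.27×10^-5 s⁻¹.
Cω = 8.12×10^8 × 7.27×10^-5 = 59100 W/(m²·K).
Amplitude A = F₀ / (Cω) = 100.7 / 59100 = 0.00170 K.

0.0017 K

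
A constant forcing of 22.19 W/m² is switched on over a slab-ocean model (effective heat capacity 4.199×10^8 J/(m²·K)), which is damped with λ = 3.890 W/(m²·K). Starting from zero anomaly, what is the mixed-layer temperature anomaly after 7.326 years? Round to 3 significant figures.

Areal heat capacity C = 4.199×10^8 J/(m²·K) (given).
τ = C / λ = 4.20×10^8 / 3.890 = 1.08×10^8 s.
Equilibrium anomaly ΔT_eq = F / λ = 22.19 / 3.890 = 5.70 K.
t = 7.326 years = 2.31×10^8 s, so t/τ = 2.14.
ΔT(t) = ΔT_eq (1 − e^(−t/τ)) = 5.70 × (1 − e^−2.14) = 5.03 K.

5.03 K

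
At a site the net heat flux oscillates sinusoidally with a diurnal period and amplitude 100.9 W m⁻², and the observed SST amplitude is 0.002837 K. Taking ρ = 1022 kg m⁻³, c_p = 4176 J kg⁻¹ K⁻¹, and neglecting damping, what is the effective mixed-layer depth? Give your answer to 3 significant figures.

115 m

ω = 2π / 86400 s = 7.27×10^-5 s⁻¹.
Required C = F₀ / (A ω) = 100.9 / (0.002837 × 7.27×10^-5) = 4.89×10^8 J/(m²·K).
D = C / (ρ c_p) = 4.89×10^8 / (1022 × 4176) = 115 m.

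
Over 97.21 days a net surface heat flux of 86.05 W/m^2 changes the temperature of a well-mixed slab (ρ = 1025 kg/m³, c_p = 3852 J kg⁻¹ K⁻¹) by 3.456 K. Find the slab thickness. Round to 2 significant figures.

53 m

Heat input Q = F Δt = 86.05 × 8.40×10^6 s = 7.23×10^8 J/m².
Required areal heat capacity C = Q / ΔT = 2.09×10^8 J/(m²·K).
Depth D = C / (ρ c_p) = 2.09×10^8 / (1025 × 3852) = 53.0 m.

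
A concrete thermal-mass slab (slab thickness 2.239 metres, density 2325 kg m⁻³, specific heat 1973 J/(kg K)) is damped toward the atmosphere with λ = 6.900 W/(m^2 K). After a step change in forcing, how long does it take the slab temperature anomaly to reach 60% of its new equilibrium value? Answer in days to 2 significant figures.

16 days

Areal heat capacity C = ρ c_p D = 2325 × 1973 × 2.239 = 1.03×10^7 J m⁻² K⁻¹.
τ = C / λ = 1.03×10^7 / 6.900 = 1.49×10^6 s.
Fraction reached: 1 − e^(−t/τ) = 0.60 ⇒ t = −τ ln(1 − 0.60) = τ × 0.916.
t = 1.36×10^6 s = 15.8 days.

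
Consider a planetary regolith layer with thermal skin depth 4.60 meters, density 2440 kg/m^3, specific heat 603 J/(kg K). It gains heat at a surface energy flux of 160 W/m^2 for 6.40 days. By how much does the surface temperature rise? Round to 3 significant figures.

13.1 K

Areal heat capacity C = ρ c_p D = 2440 × 603 × 4.60 = 6.77×10^6 J/(m^2 K).
Net heat input Q = F Δt = 160 × (6.40 days × 86400 s/day) = 8.85×10^7 J/m².
ΔT = Q / C = 8.85×10^7 / 6.77×10^6 = 13.1 K.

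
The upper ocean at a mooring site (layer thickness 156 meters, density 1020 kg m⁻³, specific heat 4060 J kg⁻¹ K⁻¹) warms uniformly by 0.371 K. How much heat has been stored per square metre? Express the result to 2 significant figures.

2.4×10^8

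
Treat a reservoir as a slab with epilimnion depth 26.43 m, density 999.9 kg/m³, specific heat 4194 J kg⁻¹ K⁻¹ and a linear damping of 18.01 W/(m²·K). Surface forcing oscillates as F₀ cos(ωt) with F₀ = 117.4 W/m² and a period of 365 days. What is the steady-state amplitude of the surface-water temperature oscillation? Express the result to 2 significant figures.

4.1 K

Areal heat capacity C = ρ c_p D = 999.9 × 4194 × 26.43 = 1.11×10^8 J/(m²·K).
Angular frequency ω = 2π / T = 2π / 3.15×10^7 s = 1.99×10^-7 s⁻¹.
√((Cω)² + λ²) = √((22.1)² + 18.01²) = 28.5 W/(m²·K).
Amplitude A = F₀ / √((Cω)²+λ²) = 117.4 / 28.5 = 4.12 K.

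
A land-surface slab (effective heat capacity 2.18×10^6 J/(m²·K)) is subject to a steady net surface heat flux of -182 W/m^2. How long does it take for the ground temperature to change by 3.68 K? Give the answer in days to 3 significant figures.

0.510 days

Areal heat capacity C = 2.18×10^6 J/(m²·K) (given).
Time required: Δt = C ΔT / F = 2.18×10^6 × -3.68 / -182 = 44100 s.
In days: 44100 s / (86400 s/day) = 0.510 days.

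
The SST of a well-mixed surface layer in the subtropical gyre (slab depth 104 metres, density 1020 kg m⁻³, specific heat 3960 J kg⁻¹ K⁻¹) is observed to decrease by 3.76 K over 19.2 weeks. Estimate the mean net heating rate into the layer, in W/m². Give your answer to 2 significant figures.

Areal heat capacity C = ρ c_p D = 1020 × 3960 × 104 = 4.20×10^8 J/(m^2 K).
Required heat per unit area: Q = C ΔT = 4.20×10^8 × -3.76 = -1.58×10^9 J/m².
Flux F = Q / Δt = -1.58×10^9 / 1.16×10^7 s = -136 W/m².

-140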